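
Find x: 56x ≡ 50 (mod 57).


GCD(56, 57) = 1, unique solution
a^(-1) mod 57 = 56
x = 56 * 50 mod 57 = 7

x ≡ 7 (mod 57)


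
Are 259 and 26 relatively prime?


Euclidean algorithm:
259 = 9 * 26 + 25
26 = 1 * 25 + 1
25 = 25 * 1 + 0
GCD(259, 26) = 1

Yes, coprime (GCD = 1)


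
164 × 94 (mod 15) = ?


164 × 94 = 15416
15416 mod 15 = 11


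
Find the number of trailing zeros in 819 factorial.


floor(819/5) = 163
floor(819/25) = 32
floor(819/125) = 6
floor(819/625) = 1
Total = 202

202 trailing zeros


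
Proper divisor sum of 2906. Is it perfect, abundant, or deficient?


Proper divisors: 1, 2, 1453
Sum = 1 + 2 + 1453 = 1456
1456 < 2906 → deficient

s(2906) = 1456 (deficient)


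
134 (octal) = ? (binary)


134 (base 8) = 92 (decimal)
92 (decimal) = 1011100 (base 2)


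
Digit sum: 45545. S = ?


4 + 5 + 5 + 4 + 5 = 23


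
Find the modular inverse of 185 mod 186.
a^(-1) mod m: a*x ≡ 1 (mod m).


Use the extended Euclidean algorithm on (186, 185); each row r = 186*s + 185*t:
r=186, s=1, t=0
r=185, s=0, t=1
q=1: r=1, s=1, t=-1   [186*(1) + 185*(-1) = 1]
q=185: r=0, s=-185, t=186   [186*(-185) + 185*(186) = 0]
GCD = 1 with t = -1, so 185*(-1) ≡ 1 (mod 186)
Inverse = -1 mod 186 = 185
Check: 185 * 185 = 34225 ≡ 1 (mod 186)

185^(-1) ≡ 185 (mod 186)


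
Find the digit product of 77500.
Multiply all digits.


7 × 7 × 5 × 0 × 0 = 0


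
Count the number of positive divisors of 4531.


4531 = 23^1 × 197^1
d(4531) = (1+1) × (1+1) = 4

4 divisors


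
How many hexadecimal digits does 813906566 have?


813906566 in base 16 = 30833A86
Number of digits = 8

8 digits (base 16)


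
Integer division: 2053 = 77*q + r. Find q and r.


2053 = 77 * 26 + 51
Check: 2002 + 51 = 2053

q = 26, r = 51


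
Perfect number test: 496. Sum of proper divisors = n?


Proper divisors of 496: 1, 2, 4, 8, 16, 31, 62, 124, 248
Sum = 1 + 2 + 4 + 8 + 16 + 31 + 62 + 124 + 248 = 496

Yes, 496 is perfect (496 = 496)


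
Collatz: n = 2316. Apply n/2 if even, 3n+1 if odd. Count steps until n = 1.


2316 → 1158 → 579 → 1738 → 869 → 2608 → 1304 → 652 → 326 → 163 → 490 → 245 → 736 → 368 → 184 → 92 → 46 → 23 → 70 → 35 → 106 → 53 → 160 → 80 → 40 → 20 → 10 → 5 → 16 → 8 → 4 → 2 → 1
Total steps = 32

32 steps


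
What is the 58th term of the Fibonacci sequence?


Sequence: 1, 1, 2, 3, 5, 8, 13, 21, 34, 55, 89, 144, 233, 377, 610, 987, 1597, 2584, 4181, 6765, 10946, 17711, 28657, 46368, 75025, 121393, 196418, 317811, 514229, 832040, 1346269, 2178309, 3524578, 5702887, 9227465, 14930352, 24157817, 39088169, 63245986, 102334155, 165580141, 267914296, 433494437, 701408733, 1134903170, 1836311903, 2971215073, 4807526976, 7778742049, 12586269025, 20365011074, 32951280099, 53316291173, 86267571272, 139583862445, 225851433717, 365435296162, 591286729879
F(58) = 591286729879


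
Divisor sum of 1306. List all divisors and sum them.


Divisors of 1306: 1, 2, 653, 1306
Sum = 1 + 2 + 653 + 1306 = 1962

σ(1306) = 1962


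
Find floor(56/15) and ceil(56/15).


56/15 = 3.7333
floor = 3
ceil = 4

floor = 3, ceil = 4


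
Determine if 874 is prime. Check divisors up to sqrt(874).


874 / 2 = 437 (exact division)
874 is NOT prime.

No, 874 is not prime


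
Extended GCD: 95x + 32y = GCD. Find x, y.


Tabular extended Euclidean (each row: r = 95*s + 32*t):
r=95, s=1, t=0
r=32, s=0, t=1
q=2: r=31, s=1, t=-2   [95*(1) + 32*(-2) = 31]
q=1: r=1, s=-1, t=3   [95*(-1) + 32*(3) = 1]
q=31: r=0, s=32, t=-95   [95*(32) + 32*(-95) = 0]
GCD = 1; from the row with r=1: x=-1, y=3
Check: 95*(-1) + 32*(3) = -95 + 96 = 1

GCD = 1, x = -1, y = 3


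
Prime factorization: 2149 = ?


2149 / 7 = 307
307 / 307 = 1
2149 = 7 × 307


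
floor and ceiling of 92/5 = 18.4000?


92/5 = 18.4000
floor = 18
ceil = 19

floor = 18, ceil = 19


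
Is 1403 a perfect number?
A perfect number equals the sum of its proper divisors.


Proper divisors of 1403: 1, 23, 61
Sum = 1 + 23 + 61 = 85

No, 1403 is not perfect (85 ≠ 1403)


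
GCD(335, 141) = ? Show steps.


335 = 2 * 141 + 53
141 = 2 * 53 + 35
53 = 1 * 35 + 18
35 = 1 * 18 + 17
18 = 1 * 17 + 1
17 = 17 * 1 + 0
GCD = 1


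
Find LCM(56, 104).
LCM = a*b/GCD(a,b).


GCD(56, 104) = 8
LCM = 56*104/8 = 5824/8 = 728

LCM = 728


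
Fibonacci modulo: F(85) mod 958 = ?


F(k) mod 958 for k=1..85:
1, 1, 2, 3, 5, 8, 13, 21, 34, 55, 89, 144, 233, 377, 610, 29, 639, 668, 349, 59, 408, 467, 875, 384, 301, 685, 28, 713, 741, 496, 279, 775, 96, 871, 9, 880, 889, 811, 742, 595, 379, 16, 395, 411, 806, 259, 107, 366, 473, 839, 354, 235, 589, 824, 455, 321, 776, 139, 915, 96, 53, 149, 202, 351, 553, 904, 499, 445, 944, 431, 417, 848, 307, 197, 504, 701, 247, 948, 237, 227, 464, 691, 197, 888, 127
F(85) mod 958 = 127


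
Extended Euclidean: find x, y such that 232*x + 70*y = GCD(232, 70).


Tabular extended Euclidean (each row: r = 232*s + 70*t):
r=232, s=1, t=0
r=70, s=0, t=1
q=3: r=22, s=1, t=-3   [232*(1) + 70*(-3) = 22]
q=3: r=4, s=-3, t=10   [232*(-3) + 70*(10) = 4]
q=5: r=2, s=16, t=-53   [232*(16) + 70*(-53) = 2]
q=2: r=0, s=-35, t=116   [232*(-35) + 70*(116) = 0]
GCD = 2; from the row with r=2: x=16, y=-53
Check: 232*(16) + 70*(-53) = 3712 - 3710 = 2

GCD = 2, x = 16, y = -53


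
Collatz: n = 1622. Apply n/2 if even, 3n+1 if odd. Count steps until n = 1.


1622 → 811 → 2434 → 1217 → 3652 → 1826 → 913 → 2740 → 1370 → 685 → 2056 → 1028 → 514 → 257 → 772 → 386 → 193 → 580 → 290 → 145 → 436 → 218 → 109 → 328 → 164 → 82 → 41 → 124 → 62 → 31 → 94 → 47 → 142 → 71 → 214 → 107 → 322 → 161 → 484 → 242 → 121 → 364 → 182 → 91 → 274 → 137 → 412 → 206 → 103 → 310 → 155 → 466 → 233 → 700 → 350 → 175 → 526 → 263 → 790 → 395 → 1186 → 593 → 1780 → 890 → 445 → 1336 → 668 → 334 → 167 → 502 → 251 → 754 → 377 → 1132 → 566 → 283 → 850 → 425 → 1276 → 638 → 319 → 958 → 479 → 1438 → 719 → 2158 → 1079 → 3238 → 1619 → 4858 → 2429 → 7288 → 3644 → 1822 → 911 → 2734 → 1367 → 4102 → 2051 → 6154 → 3077 → 9232 → 4616 → 2308 → 1154 → 577 → 1732 → 866 → 433 → 1300 → 650 → 325 → 976 → 488 → 244 → 122 → 61 → 184 → 92 → 46 → 23 → 70 → 35 → 106 → 53 → 160 → 80 → 40 → 20 → 10 → 5 → 16 → 8 → 4 → 2 → 1
Total steps = 135

135 steps


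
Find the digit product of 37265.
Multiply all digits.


3 × 7 × 2 × 6 × 5 = 1260


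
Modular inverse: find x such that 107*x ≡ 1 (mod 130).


Use the extended Euclidean algorithm on (130, 107); each row r = 130*s + 107*t:
r=130, s=1, t=0
r=107, s=0, t=1
q=1: r=23, s=1, t=-1   [130*(1) + 107*(-1) = 23]
q=4: r=15, s=-4, t=5   [130*(-4) + 107*(5) = 15]
q=1: r=8, s=5, t=-6   [130*(5) + 107*(-6) = 8]
q=1: r=7, s=-9, t=11   [130*(-9) + 107*(11) = 7]
q=1: r=1, s=14, t=-17   [130*(14) + 107*(-17) = 1]
q=7: r=0, s=-107, t=130   [130*(-107) + 107*(130) = 0]
GCD = 1 with t = -17, so 107*(-17) ≡ 1 (mod 130)
Inverse = -17 mod 130 = 113
Check: 107 * 113 = 12091 ≡ 1 (mod 130)

107^(-1) ≡ 113 (mod 130)


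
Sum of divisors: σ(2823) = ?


Divisors of 2823: 1, 3, 941, 2823
Sum = 1 + 3 + 941 + 2823 = 3768

σ(2823) = 3768


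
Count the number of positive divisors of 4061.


4061 = 31^1 × 131^1
d(4061) = (1+1) × (1+1) = 4

4 divisors


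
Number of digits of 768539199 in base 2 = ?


768539199 in base 2 = 101101110011101111101000111111
Number of digits = 30

30 digits (base 2)


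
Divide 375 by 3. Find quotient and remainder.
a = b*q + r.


375 = 3 * 125 + 0
Check: 375 + 0 = 375

q = 125, r = 0


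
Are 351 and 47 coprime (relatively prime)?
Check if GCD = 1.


Euclidean algorithm:
351 = 7 * 47 + 22
47 = 2 * 22 + 3
22 = 7 * 3 + 1
3 = 3 * 1 + 0
GCD(351, 47) = 1

Yes, coprime (GCD = 1)


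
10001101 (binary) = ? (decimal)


10001101 (base 2) = 141 (decimal)
141 (decimal) = 141 (base 10)


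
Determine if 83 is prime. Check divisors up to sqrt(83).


Check divisors up to sqrt(83) = 9.1104
No divisors found.
83 is prime.

Yes, 83 is prime


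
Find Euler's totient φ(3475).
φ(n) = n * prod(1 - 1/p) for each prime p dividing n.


3475 = 5^2 × 139
Prime factors: 5, 139
φ(3475) = 3475 × (1-1/5) × (1-1/139)
= 3475 × 4/5 × 138/139 = 2760

φ(3475) = 2760


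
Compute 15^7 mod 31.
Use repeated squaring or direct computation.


15^1 mod 31 = 15
15^2 mod 31 = 8
15^3 mod 31 = 27
15^4 mod 31 = 2
15^5 mod 31 = 30
15^6 mod 31 = 16
15^7 mod 31 = 23


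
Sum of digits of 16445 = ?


1 + 6 + 4 + 4 + 5 = 20


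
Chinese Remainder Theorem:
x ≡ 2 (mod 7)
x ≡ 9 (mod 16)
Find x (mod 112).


M = 7*16 = 112
M1 = M/7 = 16, M2 = M/16 = 7
M1^(-1) mod 7 = 4, M2^(-1) mod 16 = 7
x = 2*16*4 + 9*7*7 = 569
569 mod 112 = 9
Check: 9 mod 7 = 2 ✓, 9 mod 16 = 9 ✓

x ≡ 9 (mod 112)


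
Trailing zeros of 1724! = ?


floor(1724/5) = 344
floor(1724/25) = 68
floor(1724/125) = 13
floor(1724/625) = 2
Total = 427

427 trailing zeros


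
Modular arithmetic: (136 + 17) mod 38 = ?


136 + 17 = 153
153 mod 38 = 1


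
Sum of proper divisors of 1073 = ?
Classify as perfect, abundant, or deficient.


Proper divisors: 1, 29, 37
Sum = 1 + 29 + 37 = 67
67 < 1073 → deficient

s(1073) = 67 (deficient)


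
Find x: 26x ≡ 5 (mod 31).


GCD(26, 31) = 1, unique solution
a^(-1) mod 31 = 6
x = 6 * 5 mod 31 = 30

x ≡ 30 (mod 31)


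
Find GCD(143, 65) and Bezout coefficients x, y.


Tabular extended Euclidean (each row: r = 143*s + 65*t):
r=143, s=1, t=0
r=65, s=0, t=1
q=2: r=13, s=1, t=-2   [143*(1) + 65*(-2) = 13]
q=5: r=0, s=-5, t=11   [143*(-5) + 65*(11) = 0]
GCD = 13; from the row with r=13: x=1, y=-2
Check: 143*(1) + 65*(-2) = 143 - 130 = 13

GCD = 13, x = 1, y = -2


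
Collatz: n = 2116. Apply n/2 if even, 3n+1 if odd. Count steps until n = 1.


2116 → 1058 → 529 → 1588 → 794 → 397 → 1192 → 596 → 298 → 149 → 448 → 224 → 112 → 56 → 28 → 14 → 7 → 22 → 11 → 34 → 17 → 52 → 26 → 13 → 40 → 20 → 10 → 5 → 16 → 8 → 4 → 2 → 1
Total steps = 32

32 steps


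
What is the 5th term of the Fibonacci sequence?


Sequence: 1, 1, 2, 3, 5
F(5) = 5


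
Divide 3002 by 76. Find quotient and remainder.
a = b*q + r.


3002 = 76 * 39 + 38
Check: 2964 + 38 = 3002

q = 39, r = 38


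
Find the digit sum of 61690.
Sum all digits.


6 + 1 + 6 + 9 + 0 = 22


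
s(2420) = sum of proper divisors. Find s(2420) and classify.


Proper divisors: 1, 2, 4, 5, 10, 11, 20, 22, 44, 55, 110, 121, 220, 242, 484, 605, 1210
Sum = 1 + 2 + 4 + 5 + 10 + 11 + 20 + 22 + 44 + 55 + 110 + 121 + 220 + 242 + 484 + 605 + 1210 = 3166
3166 > 2420 → abundant

s(2420) = 3166 (abundant)


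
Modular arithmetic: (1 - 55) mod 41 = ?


1 - 55 = -54
-54 mod 41 = 28


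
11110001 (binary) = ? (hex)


11110001 (base 2) = 241 (decimal)
241 (decimal) = F1 (base 16)


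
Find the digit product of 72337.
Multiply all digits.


7 × 2 × 3 × 3 × 7 = 882


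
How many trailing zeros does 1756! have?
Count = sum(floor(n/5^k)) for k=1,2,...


floor(1756/5) = 351
floor(1756/25) = 70
floor(1756/125) = 14
floor(1756/625) = 2
Total = 437

437 trailing zeros


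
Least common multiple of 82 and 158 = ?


GCD(82, 158) = 2
LCM = 82*158/2 = 12956/2 = 6478

LCM = 6478


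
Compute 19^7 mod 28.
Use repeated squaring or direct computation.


19^1 mod 28 = 19
19^2 mod 28 = 25
19^3 mod 28 = 27
19^4 mod 28 = 9
19^5 mod 28 = 3
19^6 mod 28 = 1
19^7 mod 28 = 19


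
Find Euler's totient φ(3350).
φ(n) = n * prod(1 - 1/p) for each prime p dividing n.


3350 = 2 × 5^2 × 67
Prime factors: 2, 5, 67
φ(3350) = 3350 × (1-1/2) × (1-1/5) × (1-1/67)
= 3350 × 1/2 × 4/5 × 66/67 = 1320

φ(3350) = 1320


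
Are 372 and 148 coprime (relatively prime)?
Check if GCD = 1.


Euclidean algorithm:
372 = 2 * 148 + 76
148 = 1 * 76 + 72
76 = 1 * 72 + 4
72 = 18 * 4 + 0
GCD(372, 148) = 4

No, not coprime (GCD = 4)


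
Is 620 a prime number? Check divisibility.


620 / 2 = 310 (exact division)
620 is NOT prime.

No, 620 is not prime


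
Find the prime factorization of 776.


776 / 2 = 388
388 / 2 = 194
194 / 2 = 97
97 / 97 = 1
776 = 2^3 × 97


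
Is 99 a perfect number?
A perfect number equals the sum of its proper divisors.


Proper divisors of 99: 1, 3, 9, 11, 33
Sum = 1 + 3 + 9 + 11 + 33 = 57

No, 99 is not perfect (57 ≠ 99)


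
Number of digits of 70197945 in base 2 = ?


70197945 in base 2 = 100001011110010001010111001
Number of digits = 27

27 digits (base 2)


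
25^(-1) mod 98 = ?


Use the extended Euclidean algorithm on (98, 25); each row r = 98*s + 25*t:
r=98, s=1, t=0
r=25, s=0, t=1
q=3: r=23, s=1, t=-3   [98*(1) + 25*(-3) = 23]
q=1: r=2, s=-1, t=4   [98*(-1) + 25*(4) = 2]
q=11: r=1, s=12, t=-47   [98*(12) + 25*(-47) = 1]
q=2: r=0, s=-25, t=98   [98*(-25) + 25*(98) = 0]
GCD = 1 with t = -47, so 25*(-47) ≡ 1 (mod 98)
Inverse = -47 mod 98 = 51
Check: 25 * 51 = 1275 ≡ 1 (mod 98)

25^(-1) ≡ 51 (mod 98)


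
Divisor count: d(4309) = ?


4309 = 31^1 × 139^1
d(4309) = (1+1) × (1+1) = 4

4 divisors


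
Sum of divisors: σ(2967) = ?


Divisors of 2967: 1, 3, 23, 43, 69, 129, 989, 2967
Sum = 1 + 3 + 23 + 43 + 69 + 129 + 989 + 2967 = 4224

σ(2967) = 4224


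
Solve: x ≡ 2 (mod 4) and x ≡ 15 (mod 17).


M = 4*17 = 68
M1 = M/4 = 17, M2 = M/17 = 4
M1^(-1) mod 4 = 1, M2^(-1) mod 17 = 13
x = 2*17*1 + 15*4*13 = 814
814 mod 68 = 66
Check: 66 mod 4 = 2 ✓, 66 mod 17 = 15 ✓

x ≡ 66 (mod 68)


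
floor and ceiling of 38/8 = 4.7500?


38/8 = 4.7500
floor = 4
ceil = 5

floor = 4, ceil = 5


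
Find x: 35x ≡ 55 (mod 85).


GCD(35, 85) = 5 divides 55
Divide: 7x ≡ 11 (mod 17)
x ≡ 4 (mod 17)


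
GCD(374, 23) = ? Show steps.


374 = 16 * 23 + 6
23 = 3 * 6 + 5
6 = 1 * 5 + 1
5 = 5 * 1 + 0
GCD = 1


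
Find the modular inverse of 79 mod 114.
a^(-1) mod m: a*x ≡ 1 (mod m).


Use the extended Euclidean algorithm on (114, 79); each row r = 114*s + 79*t:
r=114, s=1, t=0
r=79, s=0, t=1
q=1: r=35, s=1, t=-1   [114*(1) + 79*(-1) = 35]
q=2: r=9, s=-2, t=3   [114*(-2) + 79*(3) = 9]
q=3: r=8, s=7, t=-10   [114*(7) + 79*(-10) = 8]
q=1: r=1, s=-9, t=13   [114*(-9) + 79*(13) = 1]
q=8: r=0, s=79, t=-114   [114*(79) + 79*(-114) = 0]
GCD = 1 with t = 13, so 79*(13) ≡ 1 (mod 114)
Inverse = 13 mod 114 = 13
Check: 79 * 13 = 1027 ≡ 1 (mod 114)

79^(-1) ≡ 13 (mod 114)


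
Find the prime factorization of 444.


444 / 2 = 222
222 / 2 = 111
111 / 3 = 37
37 / 37 = 1
444 = 2^2 × 3 × 37


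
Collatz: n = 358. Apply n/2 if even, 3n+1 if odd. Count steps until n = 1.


358 → 179 → 538 → 269 → 808 → 404 → 202 → 101 → 304 → 152 → 76 → 38 → 19 → 58 → 29 → 88 → 44 → 22 → 11 → 34 → 17 → 52 → 26 → 13 → 40 → 20 → 10 → 5 → 16 → 8 → 4 → 2 → 1
Total steps = 32

32 steps


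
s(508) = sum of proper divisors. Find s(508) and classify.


Proper divisors: 1, 2, 4, 127, 254
Sum = 1 + 2 + 4 + 127 + 254 = 388
388 < 508 → deficient

s(508) = 388 (deficient)


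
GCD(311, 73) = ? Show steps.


311 = 4 * 73 + 19
73 = 3 * 19 + 16
19 = 1 * 16 + 3
16 = 5 * 3 + 1
3 = 3 * 1 + 0
GCD = 1


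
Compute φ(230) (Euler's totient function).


230 = 2 × 5 × 23
Prime factors: 2, 5, 23
φ(230) = 230 × (1-1/2) × (1-1/5) × (1-1/23)
= 230 × 1/2 × 4/5 × 22/23 = 88

φ(230) = 88


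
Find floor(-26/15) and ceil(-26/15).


-26/15 = -1.7333
floor = -2
ceil = -1

floor = -2, ceil = -1


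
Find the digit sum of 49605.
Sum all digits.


4 + 9 + 6 + 0 + 5 = 24


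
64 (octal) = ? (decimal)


64 (base 8) = 52 (decimal)
52 (decimal) = 52 (base 10)


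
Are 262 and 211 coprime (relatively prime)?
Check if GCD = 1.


Euclidean algorithm:
262 = 1 * 211 + 51
211 = 4 * 51 + 7
51 = 7 * 7 + 2
7 = 3 * 2 + 1
2 = 2 * 1 + 0
GCD(262, 211) = 1

Yes, coprime (GCD = 1)


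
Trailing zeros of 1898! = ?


floor(1898/5) = 379
floor(1898/25) = 75
floor(1898/125) = 15
floor(1898/625) = 3
Total = 472

472 trailing zeros


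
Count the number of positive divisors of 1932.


1932 = 2^2 × 3^1 × 7^1 × 23^1
d(1932) = (2+1) × (1+1) × (1+1) × (1+1) = 24

24 divisors


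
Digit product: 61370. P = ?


6 × 1 × 3 × 7 × 0 = 0


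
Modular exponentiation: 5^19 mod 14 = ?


5^1 mod 14 = 5
5^2 mod 14 = 11
5^3 mod 14 = 13
5^4 mod 14 = 9
5^5 mod 14 = 3
5^6 mod 14 = 1
5^7 mod 14 = 5
5^8 mod 14 = 11
5^9 mod 14 = 13
5^10 mod 14 = 9
5^11 mod 14 = 3
5^12 mod 14 = 1
5^13 mod 14 = 5
5^14 mod 14 = 11
5^15 mod 14 = 13
5^16 mod 14 = 9
5^17 mod 14 = 3
5^18 mod 14 = 1
5^19 mod 14 = 5


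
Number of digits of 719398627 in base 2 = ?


719398627 in base 2 = 101010111000010010011011100011
Number of digits = 30

30 digits (base 2)


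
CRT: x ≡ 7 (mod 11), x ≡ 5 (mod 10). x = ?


M = 11*10 = 110
M1 = M/11 = 10, M2 = M/10 = 11
M1^(-1) mod 11 = 10, M2^(-1) mod 10 = 1
x = 7*10*10 + 5*11*1 = 755
755 mod 110 = 95
Check: 95 mod 11 = 7 ✓, 95 mod 10 = 5 ✓

x ≡ 95 (mod 110)


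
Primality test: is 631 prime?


Check divisors up to sqrt(631) = 25.1197
No divisors found.
631 is prime.

Yes, 631 is prime


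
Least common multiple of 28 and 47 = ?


GCD(28, 47) = 1
LCM = 28*47/1 = 1316/1 = 1316

LCM = 1316


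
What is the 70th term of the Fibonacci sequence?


Sequence: 1, 1, 2, 3, 5, 8, 13, 21, 34, 55, 89, 144, 233, 377, 610, 987, 1597, 2584, 4181, 6765, 10946, 17711, 28657, 46368, 75025, 121393, 196418, 317811, 514229, 832040, 1346269, 2178309, 3524578, 5702887, 9227465, 14930352, 24157817, 39088169, 63245986, 102334155, 165580141, 267914296, 433494437, 701408733, 1134903170, 1836311903, 2971215073, 4807526976, 7778742049, 12586269025, 20365011074, 32951280099, 53316291173, 86267571272, 139583862445, 225851433717, 365435296162, 591286729879, 956722026041, 1548008755920, 2504730781961, 4052739537881, 6557470319842, 10610209857723, 17167680177565, 27777890035288, 44945570212853, 72723460248141, 117669030460994, 190392490709135
F(70) = 190392490709135


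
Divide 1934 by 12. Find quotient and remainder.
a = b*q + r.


1934 = 12 * 161 + 2
Check: 1932 + 2 = 1934

q = 161, r = 2


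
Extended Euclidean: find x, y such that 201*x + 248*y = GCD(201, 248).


Tabular extended Euclidean (each row: r = 201*s + 248*t):
r=201, s=1, t=0
r=248, s=0, t=1
q=0: r=201, s=1, t=0   [201*(1) + 248*(0) = 201]
q=1: r=47, s=-1, t=1   [201*(-1) + 248*(1) = 47]
q=4: r=13, s=5, t=-4   [201*(5) + 248*(-4) = 13]
q=3: r=8, s=-16, t=13   [201*(-16) + 248*(13) = 8]
q=1: r=5, s=21, t=-17   [201*(21) + 248*(-17) = 5]
q=1: r=3, s=-37, t=30   [201*(-37) + 248*(30) = 3]
q=1: r=2, s=58, t=-47   [201*(58) + 248*(-47) = 2]
q=1: r=1, s=-95, t=77   [201*(-95) + 248*(77) = 1]
q=2: r=0, s=248, t=-201   [201*(248) + 248*(-201) = 0]
GCD = 1; from the row with r=1: x=-95, y=77
Check: 201*(-95) + 248*(77) = -19095 + 19096 = 1

GCD = 1, x = -95, y = 77


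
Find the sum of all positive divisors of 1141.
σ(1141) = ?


Divisors of 1141: 1, 7, 163, 1141
Sum = 1 + 7 + 163 + 1141 = 1312

σ(1141) = 1312


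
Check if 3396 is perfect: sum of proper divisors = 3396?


Proper divisors of 3396: 1, 2, 3, 4, 6, 12, 283, 566, 849, 1132, 1698
Sum = 1 + 2 + 3 + 4 + 6 + 12 + 283 + 566 + 849 + 1132 + 1698 = 4556

No, 3396 is not perfect (4556 ≠ 3396)


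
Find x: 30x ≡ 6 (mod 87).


GCD(30, 87) = 3 divides 6
Divide: 10x ≡ 2 (mod 29)
x ≡ 6 (mod 29)


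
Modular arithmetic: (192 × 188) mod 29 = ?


192 × 188 = 36096
36096 mod 29 = 20


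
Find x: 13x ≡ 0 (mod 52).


GCD(13, 52) = 13 divides 0
Divide: 1x ≡ 0 (mod 4)
x ≡ 0 (mod 4)


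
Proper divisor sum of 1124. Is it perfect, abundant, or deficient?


Proper divisors: 1, 2, 4, 281, 562
Sum = 1 + 2 + 4 + 281 + 562 = 850
850 < 1124 → deficient

s(1124) = 850 (deficient)


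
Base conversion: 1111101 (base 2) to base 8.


1111101 (base 2) = 125 (decimal)
125 (decimal) = 175 (base 8)


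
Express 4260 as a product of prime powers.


4260 / 2 = 2130
2130 / 2 = 1065
1065 / 3 = 355
355 / 5 = 71
71 / 71 = 1
4260 = 2^2 × 3 × 5 × 71


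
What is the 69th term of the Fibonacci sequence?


Sequence: 1, 1, 2, 3, 5, 8, 13, 21, 34, 55, 89, 144, 233, 377, 610, 987, 1597, 2584, 4181, 6765, 10946, 17711, 28657, 46368, 75025, 121393, 196418, 317811, 514229, 832040, 1346269, 2178309, 3524578, 5702887, 9227465, 14930352, 24157817, 39088169, 63245986, 102334155, 165580141, 267914296, 433494437, 701408733, 1134903170, 1836311903, 2971215073, 4807526976, 7778742049, 12586269025, 20365011074, 32951280099, 53316291173, 86267571272, 139583862445, 225851433717, 365435296162, 591286729879, 956722026041, 1548008755920, 2504730781961, 4052739537881, 6557470319842, 10610209857723, 17167680177565, 27777890035288, 44945570212853, 72723460248141, 117669030460994
F(69) = 117669030460994


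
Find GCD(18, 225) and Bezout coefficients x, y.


Tabular extended Euclidean (each row: r = 18*s + 225*t):
r=18, s=1, t=0
r=225, s=0, t=1
q=0: r=18, s=1, t=0   [18*(1) + 225*(0) = 18]
q=12: r=9, s=-12, t=1   [18*(-12) + 225*(1) = 9]
q=2: r=0, s=25, t=-2   [18*(25) + 225*(-2) = 0]
GCD = 9; from the row with r=9: x=-12, y=1
Check: 18*(-12) + 225*(1) = -216 + 225 = 9

GCD = 9, x = -12, y = 1


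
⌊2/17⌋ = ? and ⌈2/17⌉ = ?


2/17 = 0.1176
floor = 0
ceil = 1

floor = 0, ceil = 1


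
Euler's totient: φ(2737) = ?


2737 = 7 × 17 × 23
Prime factors: 7, 17, 23
φ(2737) = 2737 × (1-1/7) × (1-1/17) × (1-1/23)
= 2737 × 6/7 × 16/17 × 22/23 = 2112

φ(2737) = 2112


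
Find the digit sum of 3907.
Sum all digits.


3 + 9 + 0 + 7 = 19


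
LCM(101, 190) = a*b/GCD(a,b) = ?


GCD(101, 190) = 1
LCM = 101*190/1 = 19190/1 = 19190

LCM = 19190


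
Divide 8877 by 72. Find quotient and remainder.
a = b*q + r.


8877 = 72 * 123 + 21
Check: 8856 + 21 = 8877

q = 123, r = 21


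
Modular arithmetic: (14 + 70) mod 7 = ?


14 + 70 = 84
84 mod 7 = 0


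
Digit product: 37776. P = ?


3 × 7 × 7 × 7 × 6 = 6174


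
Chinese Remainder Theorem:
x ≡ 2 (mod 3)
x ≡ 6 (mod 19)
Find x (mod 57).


M = 3*19 = 57
M1 = M/3 = 19, M2 = M/19 = 3
M1^(-1) mod 3 = 1, M2^(-1) mod 19 = 13
x = 2*19*1 + 6*3*13 = 272
272 mod 57 = 44
Check: 44 mod 3 = 2 ✓, 44 mod 19 = 6 ✓

x ≡ 44 (mod 57)


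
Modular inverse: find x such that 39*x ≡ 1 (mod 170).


Use the extended Euclidean algorithm on (170, 39); each row r = 170*s + 39*t:
r=170, s=1, t=0
r=39, s=0, t=1
q=4: r=14, s=1, t=-4   [170*(1) + 39*(-4) = 14]
q=2: r=11, s=-2, t=9   [170*(-2) + 39*(9) = 11]
q=1: r=3, s=3, t=-13   [170*(3) + 39*(-13) = 3]
q=3: r=2, s=-11, t=48   [170*(-11) + 39*(48) = 2]
q=1: r=1, s=14, t=-61   [170*(14) + 39*(-61) = 1]
q=2: r=0, s=-39, t=170   [170*(-39) + 39*(170) = 0]
GCD = 1 with t = -61, so 39*(-61) ≡ 1 (mod 170)
Inverse = -61 mod 170 = 109
Check: 39 * 109 = 4251 ≡ 1 (mod 170)

39^(-1) ≡ 109 (mod 170)


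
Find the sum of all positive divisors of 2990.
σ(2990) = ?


Divisors of 2990: 1, 2, 5, 10, 13, 23, 26, 46, 65, 115, 130, 230, 299, 598, 1495, 2990
Sum = 1 + 2 + 5 + 10 + 13 + 23 + 26 + 46 + 65 + 115 + 130 + 230 + 299 + 598 + 1495 + 2990 = 6048

σ(2990) = 6048


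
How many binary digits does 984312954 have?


984312954 in base 2 = 111010101010110110110001111010
Number of digits = 30

30 digits (base 2)


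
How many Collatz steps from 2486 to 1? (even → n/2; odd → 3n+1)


2486 → 1243 → 3730 → 1865 → 5596 → 2798 → 1399 → 4198 → 2099 → 6298 → 3149 → 9448 → 4724 → 2362 → 1181 → 3544 → 1772 → 886 → 443 → 1330 → 665 → 1996 → 998 → 499 → 1498 → 749 → 2248 → 1124 → 562 → 281 → 844 → 422 → 211 → 634 → 317 → 952 → 476 → 238 → 119 → 358 → 179 → 538 → 269 → 808 → 404 → 202 → 101 → 304 → 152 → 76 → 38 → 19 → 58 → 29 → 88 → 44 → 22 → 11 → 34 → 17 → 52 → 26 → 13 → 40 → 20 → 10 → 5 → 16 → 8 → 4 → 2 → 1
Total steps = 71

71 steps


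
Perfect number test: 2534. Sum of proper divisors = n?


Proper divisors of 2534: 1, 2, 7, 14, 181, 362, 1267
Sum = 1 + 2 + 7 + 14 + 181 + 362 + 1267 = 1834

No, 2534 is not perfect (1834 ≠ 2534)


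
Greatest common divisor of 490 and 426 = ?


490 = 1 * 426 + 64
426 = 6 * 64 + 42
64 = 1 * 42 + 22
42 = 1 * 22 + 20
22 = 1 * 20 + 2
20 = 10 * 2 + 0
GCD = 2


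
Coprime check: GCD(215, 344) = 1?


Euclidean algorithm:
344 = 1 * 215 + 129
215 = 1 * 129 + 86
129 = 1 * 86 + 43
86 = 2 * 43 + 0
GCD(215, 344) = 43

No, not coprime (GCD = 43)


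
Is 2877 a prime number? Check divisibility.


2877 / 3 = 959 (exact division)
2877 is NOT prime.

No, 2877 is not prime


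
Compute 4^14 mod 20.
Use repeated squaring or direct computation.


4^1 mod 20 = 4
4^2 mod 20 = 16
4^3 mod 20 = 4
4^4 mod 20 = 16
4^5 mod 20 = 4
4^6 mod 20 = 16
4^7 mod 20 = 4
4^8 mod 20 = 16
4^9 mod 20 = 4
4^10 mod 20 = 16
4^11 mod 20 = 4
4^12 mod 20 = 16
4^13 mod 20 = 4
4^14 mod 20 = 16


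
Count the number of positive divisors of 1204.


1204 = 2^2 × 7^1 × 43^1
d(1204) = (2+1) × (1+1) × (1+1) = 12

12 divisors


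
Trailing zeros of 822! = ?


floor(822/5) = 164
floor(822/25) = 32
floor(822/125) = 6
floor(822/625) = 1
Total = 203

203 trailing zeros


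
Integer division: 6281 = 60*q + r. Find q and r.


6281 = 60 * 104 + 41
Check: 6240 + 41 = 6281

q = 104, r = 41


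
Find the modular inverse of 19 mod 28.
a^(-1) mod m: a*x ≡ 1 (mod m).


Use the extended Euclidean algorithm on (28, 19); each row r = 28*s + 19*t:
r=28, s=1, t=0
r=19, s=0, t=1
q=1: r=9, s=1, t=-1   [28*(1) + 19*(-1) = 9]
q=2: r=1, s=-2, t=3   [28*(-2) + 19*(3) = 1]
q=9: r=0, s=19, t=-28   [28*(19) + 19*(-28) = 0]
GCD = 1 with t = 3, so 19*(3) ≡ 1 (mod 28)
Inverse = 3 mod 28 = 3
Check: 19 * 3 = 57 ≡ 1 (mod 28)

19^(-1) ≡ 3 (mod 28)


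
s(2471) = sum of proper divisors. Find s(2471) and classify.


Proper divisors: 1, 7, 353
Sum = 1 + 7 + 353 = 361
361 < 2471 → deficient

s(2471) = 361 (deficient)


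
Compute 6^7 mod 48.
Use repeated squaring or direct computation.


6^1 mod 48 = 6
6^2 mod 48 = 36
6^3 mod 48 = 24
6^4 mod 48 = 0
6^5 mod 48 = 0
6^6 mod 48 = 0
6^7 mod 48 = 0


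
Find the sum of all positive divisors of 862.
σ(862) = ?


Divisors of 862: 1, 2, 431, 862
Sum = 1 + 2 + 431 + 862 = 1296

σ(862) = 1296


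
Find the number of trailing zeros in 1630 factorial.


floor(1630/5) = 326
floor(1630/25) = 65
floor(1630/125) = 13
floor(1630/625) = 2
Total = 406

406 trailing zeros


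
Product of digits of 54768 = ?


5 × 4 × 7 × 6 × 8 = 6720


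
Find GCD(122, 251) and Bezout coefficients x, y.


Tabular extended Euclidean (each row: r = 122*s + 251*t):
r=122, s=1, t=0
r=251, s=0, t=1
q=0: r=122, s=1, t=0   [122*(1) + 251*(0) = 122]
q=2: r=7, s=-2, t=1   [122*(-2) + 251*(1) = 7]
q=17: r=3, s=35, t=-17   [122*(35) + 251*(-17) = 3]
q=2: r=1, s=-72, t=35   [122*(-72) + 251*(35) = 1]
q=3: r=0, s=251, t=-122   [122*(251) + 251*(-122) = 0]
GCD = 1; from the row with r=1: x=-72, y=35
Check: 122*(-72) + 251*(35) = -8784 + 8785 = 1

GCD = 1, x = -72, y = 35


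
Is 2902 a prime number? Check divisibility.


2902 / 2 = 1451 (exact division)
2902 is NOT prime.

No, 2902 is not prime


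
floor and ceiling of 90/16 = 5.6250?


90/16 = 5.6250
floor = 5
ceil = 6

floor = 5, ceil = 6


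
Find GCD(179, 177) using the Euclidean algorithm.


179 = 1 * 177 + 2
177 = 88 * 2 + 1
2 = 2 * 1 + 0
GCD = 1


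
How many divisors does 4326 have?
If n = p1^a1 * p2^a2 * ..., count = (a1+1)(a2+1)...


4326 = 2^1 × 3^1 × 7^1 × 103^1
d(4326) = (1+1) × (1+1) × (1+1) × (1+1) = 16

16 divisors


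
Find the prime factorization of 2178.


2178 / 2 = 1089
1089 / 3 = 363
363 / 3 = 121
121 / 11 = 11
11 / 11 = 1
2178 = 2 × 3^2 × 11^2


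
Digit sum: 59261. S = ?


5 + 9 + 2 + 6 + 1 = 23


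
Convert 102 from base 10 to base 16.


102 (base 10) = 102 (decimal)
102 (decimal) = 66 (base 16)


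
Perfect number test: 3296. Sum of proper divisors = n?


Proper divisors of 3296: 1, 2, 4, 8, 16, 32, 103, 206, 412, 824, 1648
Sum = 1 + 2 + 4 + 8 + 16 + 32 + 103 + 206 + 412 + 824 + 1648 = 3256

No, 3296 is not perfect (3256 ≠ 3296)


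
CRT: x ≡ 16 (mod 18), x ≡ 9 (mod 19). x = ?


M = 18*19 = 342
M1 = M/18 = 19, M2 = M/19 = 18
M1^(-1) mod 18 = 1, M2^(-1) mod 19 = 18
x = 16*19*1 + 9*18*18 = 3220
3220 mod 342 = 142
Check: 142 mod 18 = 16 ✓, 142 mod 19 = 9 ✓

x ≡ 142 (mod 342)


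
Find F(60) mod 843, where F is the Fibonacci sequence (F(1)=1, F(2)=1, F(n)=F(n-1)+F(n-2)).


F(k) mod 843 for k=1..60:
1, 1, 2, 3, 5, 8, 13, 21, 34, 55, 89, 144, 233, 377, 610, 144, 754, 55, 809, 21, 830, 8, 838, 3, 841, 1, 842, 0, 842, 842, 841, 840, 838, 835, 830, 822, 809, 788, 754, 699, 610, 466, 233, 699, 89, 788, 34, 822, 13, 835, 5, 840, 2, 842, 1, 0, 1, 1, 2, 3
F(60) mod 843 = 3


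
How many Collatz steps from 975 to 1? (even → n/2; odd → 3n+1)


975 → 2926 → 1463 → 4390 → 2195 → 6586 → 3293 → 9880 → 4940 → 2470 → 1235 → 3706 → 1853 → 5560 → 2780 → 1390 → 695 → 2086 → 1043 → 3130 → 1565 → 4696 → 2348 → 1174 → 587 → 1762 → 881 → 2644 → 1322 → 661 → 1984 → 992 → 496 → 248 → 124 → 62 → 31 → 94 → 47 → 142 → 71 → 214 → 107 → 322 → 161 → 484 → 242 → 121 → 364 → 182 → 91 → 274 → 137 → 412 → 206 → 103 → 310 → 155 → 466 → 233 → 700 → 350 → 175 → 526 → 263 → 790 → 395 → 1186 → 593 → 1780 → 890 → 445 → 1336 → 668 → 334 → 167 → 502 → 251 → 754 → 377 → 1132 → 566 → 283 → 850 → 425 → 1276 → 638 → 319 → 958 → 479 → 1438 → 719 → 2158 → 1079 → 3238 → 1619 → 4858 → 2429 → 7288 → 3644 → 1822 → 911 → 2734 → 1367 → 4102 → 2051 → 6154 → 3077 → 9232 → 4616 → 2308 → 1154 → 577 → 1732 → 866 → 433 → 1300 → 650 → 325 → 976 → 488 → 244 → 122 → 61 → 184 → 92 → 46 → 23 → 70 → 35 → 106 → 53 → 160 → 80 → 40 → 20 → 10 → 5 → 16 → 8 → 4 → 2 → 1
Total steps = 142

142 steps


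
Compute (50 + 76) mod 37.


50 + 76 = 126
126 mod 37 = 15


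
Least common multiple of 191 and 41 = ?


GCD(191, 41) = 1
LCM = 191*41/1 = 7831/1 = 7831

LCM = 7831


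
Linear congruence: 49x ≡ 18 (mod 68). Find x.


GCD(49, 68) = 1, unique solution
a^(-1) mod 68 = 25
x = 25 * 18 mod 68 = 42

x ≡ 42 (mod 68)


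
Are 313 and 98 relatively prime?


Euclidean algorithm:
313 = 3 * 98 + 19
98 = 5 * 19 + 3
19 = 6 * 3 + 1
3 = 3 * 1 + 0
GCD(313, 98) = 1

Yes, coprime (GCD = 1)


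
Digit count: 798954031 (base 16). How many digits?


798954031 in base 16 = 2F9F122F
Number of digits = 8

8 digits (base 16)


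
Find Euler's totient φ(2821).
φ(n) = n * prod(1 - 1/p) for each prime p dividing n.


2821 = 7 × 13 × 31
Prime factors: 7, 13, 31
φ(2821) = 2821 × (1-1/7) × (1-1/13) × (1-1/31)
= 2821 × 6/7 × 12/13 × 30/31 = 2160

φ(2821) = 2160


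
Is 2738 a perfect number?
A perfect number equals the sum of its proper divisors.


Proper divisors of 2738: 1, 2, 37, 74, 1369
Sum = 1 + 2 + 37 + 74 + 1369 = 1483

No, 2738 is not perfect (1483 ≠ 2738)


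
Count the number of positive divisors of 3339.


3339 = 3^2 × 7^1 × 53^1
d(3339) = (2+1) × (1+1) × (1+1) = 12

12 divisors


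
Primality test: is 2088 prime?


2088 / 2 = 1044 (exact division)
2088 is NOT prime.

No, 2088 is not prime


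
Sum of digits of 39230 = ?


3 + 9 + 2 + 3 + 0 = 17


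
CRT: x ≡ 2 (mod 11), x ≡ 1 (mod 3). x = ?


M = 11*3 = 33
M1 = M/11 = 3, M2 = M/3 = 11
M1^(-1) mod 11 = 4, M2^(-1) mod 3 = 2
x = 2*3*4 + 1*11*2 = 46
46 mod 33 = 13
Check: 13 mod 11 = 2 ✓, 13 mod 3 = 1 ✓

x ≡ 13 (mod 33)


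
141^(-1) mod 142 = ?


Use the extended Euclidean algorithm on (142, 141); each row r = 142*s + 141*t:
r=142, s=1, t=0
r=141, s=0, t=1
q=1: r=1, s=1, t=-1   [142*(1) + 141*(-1) = 1]
q=141: r=0, s=-141, t=142   [142*(-141) + 141*(142) = 0]
GCD = 1 with t = -1, so 141*(-1) ≡ 1 (mod 142)
Inverse = -1 mod 142 = 141
Check: 141 * 141 = 19881 ≡ 1 (mod 142)

141^(-1) ≡ 141 (mod 142)


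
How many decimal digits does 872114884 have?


872114884 has 9 digits in base 10
floor(log10(872114884)) + 1 = floor(8.9406) + 1 = 9

9 digits (base 10)


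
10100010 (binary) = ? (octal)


10100010 (base 2) = 162 (decimal)
162 (decimal) = 242 (base 8)


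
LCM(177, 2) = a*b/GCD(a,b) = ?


GCD(177, 2) = 1
LCM = 177*2/1 = 354/1 = 354

LCM = 354


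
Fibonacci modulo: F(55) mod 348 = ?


F(k) mod 348 for k=1..55:
1, 1, 2, 3, 5, 8, 13, 21, 34, 55, 89, 144, 233, 29, 262, 291, 205, 148, 5, 153, 158, 311, 121, 84, 205, 289, 146, 87, 233, 320, 205, 177, 34, 211, 245, 108, 5, 113, 118, 231, 1, 232, 233, 117, 2, 119, 121, 240, 13, 253, 266, 171, 89, 260, 1
F(55) mod 348 = 1


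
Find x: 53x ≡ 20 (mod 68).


GCD(53, 68) = 1, unique solution
a^(-1) mod 68 = 9
x = 9 * 20 mod 68 = 44

x ≡ 44 (mod 68)


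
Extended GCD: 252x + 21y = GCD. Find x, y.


Tabular extended Euclidean (each row: r = 252*s + 21*t):
r=252, s=1, t=0
r=21, s=0, t=1
q=12: r=0, s=1, t=-12   [252*(1) + 21*(-12) = 0]
GCD = 21; from the row with r=21: x=0, y=1
Check: 252*(0) + 21*(1) = 0 + 21 = 21

GCD = 21, x = 0, y = 1


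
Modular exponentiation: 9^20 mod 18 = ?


9^1 mod 18 = 9
9^2 mod 18 = 9
9^3 mod 18 = 9
9^4 mod 18 = 9
9^5 mod 18 = 9
9^6 mod 18 = 9
9^7 mod 18 = 9
9^8 mod 18 = 9
9^9 mod 18 = 9
9^10 mod 18 = 9
9^11 mod 18 = 9
9^12 mod 18 = 9
9^13 mod 18 = 9
9^14 mod 18 = 9
9^15 mod 18 = 9
9^16 mod 18 = 9
9^17 mod 18 = 9
9^18 mod 18 = 9
9^19 mod 18 = 9
9^20 mod 18 = 9


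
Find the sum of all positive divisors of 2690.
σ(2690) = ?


Divisors of 2690: 1, 2, 5, 10, 269, 538, 1345, 2690
Sum = 1 + 2 + 5 + 10 + 269 + 538 + 1345 + 2690 = 4860

σ(2690) = 4860


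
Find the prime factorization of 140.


140 / 2 = 70
70 / 2 = 35
35 / 5 = 7
7 / 7 = 1
140 = 2^2 × 5 × 7


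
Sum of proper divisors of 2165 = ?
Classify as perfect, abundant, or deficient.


Proper divisors: 1, 5, 433
Sum = 1 + 5 + 433 = 439
439 < 2165 → deficient

s(2165) = 439 (deficient)


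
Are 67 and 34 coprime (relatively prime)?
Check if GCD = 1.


Euclidean algorithm:
67 = 1 * 34 + 33
34 = 1 * 33 + 1
33 = 33 * 1 + 0
GCD(67, 34) = 1

Yes, coprime (GCD = 1)


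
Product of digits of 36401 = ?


3 × 6 × 4 × 0 × 1 = 0


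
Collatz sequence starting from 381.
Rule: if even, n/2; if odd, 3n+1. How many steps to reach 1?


381 → 1144 → 572 → 286 → 143 → 430 → 215 → 646 → 323 → 970 → 485 → 1456 → 728 → 364 → 182 → 91 → 274 → 137 → 412 → 206 → 103 → 310 → 155 → 466 → 233 → 700 → 350 → 175 → 526 → 263 → 790 → 395 → 1186 → 593 → 1780 → 890 → 445 → 1336 → 668 → 334 → 167 → 502 → 251 → 754 → 377 → 1132 → 566 → 283 → 850 → 425 → 1276 → 638 → 319 → 958 → 479 → 1438 → 719 → 2158 → 1079 → 3238 → 1619 → 4858 → 2429 → 7288 → 3644 → 1822 → 911 → 2734 → 1367 → 4102 → 2051 → 6154 → 3077 → 9232 → 4616 → 2308 → 1154 → 577 → 1732 → 866 → 433 → 1300 → 650 → 325 → 976 → 488 → 244 → 122 → 61 → 184 → 92 → 46 → 23 → 70 → 35 → 106 → 53 → 160 → 80 → 40 → 20 → 10 → 5 → 16 → 8 → 4 → 2 → 1
Total steps = 107

107 steps


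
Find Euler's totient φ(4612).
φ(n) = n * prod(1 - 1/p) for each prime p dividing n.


4612 = 2^2 × 1153
Prime factors: 2, 1153
φ(4612) = 4612 × (1-1/2) × (1-1/1153)
= 4612 × 1/2 × 1152/1153 = 2304

φ(4612) = 2304


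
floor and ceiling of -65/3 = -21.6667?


-65/3 = -21.6667
floor = -22
ceil = -21

floor = -22, ceil = -21


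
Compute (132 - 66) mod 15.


132 - 66 = 66
66 mod 15 = 6


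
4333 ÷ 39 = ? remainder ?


4333 = 39 * 111 + 4
Check: 4329 + 4 = 4333

q = 111, r = 4


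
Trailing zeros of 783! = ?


floor(783/5) = 156
floor(783/25) = 31
floor(783/125) = 6
floor(783/625) = 1
Total = 194

194 trailing zeros


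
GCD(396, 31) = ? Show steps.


396 = 12 * 31 + 24
31 = 1 * 24 + 7
24 = 3 * 7 + 3
7 = 2 * 3 + 1
3 = 3 * 1 + 0
GCD = 1


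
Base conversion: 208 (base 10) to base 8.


208 (base 10) = 208 (decimal)
208 (decimal) = 320 (base 8)


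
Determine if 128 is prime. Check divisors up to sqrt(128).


128 / 2 = 64 (exact division)
128 is NOT prime.

No, 128 is not prime


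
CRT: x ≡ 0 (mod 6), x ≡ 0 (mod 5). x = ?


M = 6*5 = 30
M1 = M/6 = 5, M2 = M/5 = 6
M1^(-1) mod 6 = 5, M2^(-1) mod 5 = 1
x = 0*5*5 + 0*6*1 = 0
0 mod 30 = 0
Check: 0 mod 6 = 0 ✓, 0 mod 5 = 0 ✓

x ≡ 0 (mod 30)


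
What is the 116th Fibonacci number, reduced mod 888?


F(k) mod 888 for k=1..116:
1, 1, 2, 3, 5, 8, 13, 21, 34, 55, 89, 144, 233, 377, 610, 99, 709, 808, 629, 549, 290, 839, 241, 192, 433, 625, 170, 795, 77, 872, 61, 45, 106, 151, 257, 408, 665, 185, 850, 147, 109, 256, 365, 621, 98, 719, 817, 648, 577, 337, 26, 363, 389, 752, 253, 117, 370, 487, 857, 456, 425, 881, 418, 411, 829, 352, 293, 645, 50, 695, 745, 552, 409, 73, 482, 555, 149, 704, 853, 669, 634, 415, 161, 576, 737, 425, 274, 699, 85, 784, 869, 765, 746, 623, 481, 216, 697, 25, 722, 747, 581, 440, 133, 573, 706, 391, 209, 600, 809, 521, 442, 75, 517, 592, 221, 813
F(116) mod 888 = 813


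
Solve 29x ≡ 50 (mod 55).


GCD(29, 55) = 1, unique solution
a^(-1) mod 55 = 19
x = 19 * 50 mod 55 = 15

x ≡ 15 (mod 55)


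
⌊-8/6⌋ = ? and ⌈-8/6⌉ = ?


-8/6 = -1.3333
floor = -2
ceil = -1

floor = -2, ceil = -1


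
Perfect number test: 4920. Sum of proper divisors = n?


Proper divisors of 4920: 1, 2, 3, 4, 5, 6, 8, 10, 12, 15, 20, 24, 30, 40, 41, 60, 82, 120, 123, 164, 205, 246, 328, 410, 492, 615, 820, 984, 1230, 1640, 2460
Sum = 1 + 2 + 3 + 4 + 5 + 6 + 8 + 10 + 12 + 15 + 20 + 24 + 30 + 40 + 41 + 60 + 82 + 120 + 123 + 164 + 205 + 246 + 328 + 410 + 492 + 615 + 820 + 984 + 1230 + 1640 + 2460 = 10200

No, 4920 is not perfect (10200 ≠ 4920)


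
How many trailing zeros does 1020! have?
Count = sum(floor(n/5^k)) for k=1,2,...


floor(1020/5) = 204
floor(1020/25) = 40
floor(1020/125) = 8
floor(1020/625) = 1
Total = 253

253 trailing zeros


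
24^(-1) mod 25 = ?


Use the extended Euclidean algorithm on (25, 24); each row r = 25*s + 24*t:
r=25, s=1, t=0
r=24, s=0, t=1
q=1: r=1, s=1, t=-1   [25*(1) + 24*(-1) = 1]
q=24: r=0, s=-24, t=25   [25*(-24) + 24*(25) = 0]
GCD = 1 with t = -1, so 24*(-1) ≡ 1 (mod 25)
Inverse = -1 mod 25 = 24
Check: 24 * 24 = 576 ≡ 1 (mod 25)

24^(-1) ≡ 24 (mod 25)


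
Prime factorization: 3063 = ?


3063 / 3 = 1021
1021 / 1021 = 1
3063 = 3 × 1021


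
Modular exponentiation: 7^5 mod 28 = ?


7^1 mod 28 = 7
7^2 mod 28 = 21
7^3 mod 28 = 7
7^4 mod 28 = 21
7^5 mod 28 = 7


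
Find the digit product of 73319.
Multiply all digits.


7 × 3 × 3 × 1 × 9 = 567


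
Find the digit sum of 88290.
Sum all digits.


8 + 8 + 2 + 9 + 0 = 27


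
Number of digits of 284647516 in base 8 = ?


284647516 in base 8 = 2075660134
Number of digits = 10

10 digits (base 8)


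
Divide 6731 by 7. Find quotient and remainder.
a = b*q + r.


6731 = 7 * 961 + 4
Check: 6727 + 4 = 6731

q = 961, r = 4
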